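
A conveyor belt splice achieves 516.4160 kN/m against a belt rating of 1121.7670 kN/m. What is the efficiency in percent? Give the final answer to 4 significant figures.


Eff = 516.4160 / 1121.7670 * 100
Eff = 46.04 %


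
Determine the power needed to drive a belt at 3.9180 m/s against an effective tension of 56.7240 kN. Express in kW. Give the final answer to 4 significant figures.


P = Te * v = 56.7240 * 3.9180
P = 222.2 kW


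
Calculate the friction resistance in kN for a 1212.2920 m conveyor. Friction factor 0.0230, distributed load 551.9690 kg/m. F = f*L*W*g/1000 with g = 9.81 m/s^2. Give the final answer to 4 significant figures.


F = 0.0230 * 1212.2920 * 551.9690 * 9.81 / 1000
F = 151.0 kN


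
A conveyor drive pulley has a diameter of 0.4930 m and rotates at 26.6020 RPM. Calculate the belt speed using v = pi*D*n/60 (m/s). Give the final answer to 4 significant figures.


v = pi * 0.4930 * 26.6020 / 60
v = 0.6867 m/s


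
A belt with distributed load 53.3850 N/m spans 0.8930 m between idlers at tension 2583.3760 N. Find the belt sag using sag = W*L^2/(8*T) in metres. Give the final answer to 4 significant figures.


sag = 53.3850 * 0.8930^2 / (8 * 2583.3760)
sag = 0.002060 m


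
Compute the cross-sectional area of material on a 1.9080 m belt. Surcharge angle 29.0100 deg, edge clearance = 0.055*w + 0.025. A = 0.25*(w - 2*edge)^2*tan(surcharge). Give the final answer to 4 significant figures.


edge = 0.055*1.9080 + 0.025 = 0.12994 m
ew = 1.9080 - 2*0.12994 = 1.64812 m
A = 0.25 * 1.64812^2 * tan(29.0100 deg)
A = 0.3766 m^2


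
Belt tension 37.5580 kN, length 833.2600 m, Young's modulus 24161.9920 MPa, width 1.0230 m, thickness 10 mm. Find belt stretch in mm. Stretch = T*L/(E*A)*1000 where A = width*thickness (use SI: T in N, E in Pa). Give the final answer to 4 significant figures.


A = 1.0230 * 0.01 = 0.01023 m^2
Stretch = 37.5580*1000 * 833.2600 / (24161.9920e6 * 0.01023) * 1000
Stretch = 126.6 mm


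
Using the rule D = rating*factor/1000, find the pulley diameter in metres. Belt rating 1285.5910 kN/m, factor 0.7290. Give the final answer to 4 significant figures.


D = 1285.5910 * 0.7290 / 1000
D = 0.9372 m


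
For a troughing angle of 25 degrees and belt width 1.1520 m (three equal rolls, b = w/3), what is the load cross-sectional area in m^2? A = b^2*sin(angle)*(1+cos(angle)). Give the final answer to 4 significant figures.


b = 1.1520/3 = 0.384 m
A = 0.384^2 * sin(25 deg) * (1 + cos(25 deg))
A = 0.1188 m^2


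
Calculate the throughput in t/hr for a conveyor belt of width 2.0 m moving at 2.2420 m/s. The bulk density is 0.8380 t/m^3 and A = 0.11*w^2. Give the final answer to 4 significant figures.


A = 0.11 * 2.0^2 = 0.44 m^2
C = 0.44 * 2.2420 * 0.8380 * 3600
C = 2976 t/hr


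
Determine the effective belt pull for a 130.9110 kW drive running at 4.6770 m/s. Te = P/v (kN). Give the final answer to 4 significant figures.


Te = P / v = 130.9110 / 4.6770
Te = 27.99 kN


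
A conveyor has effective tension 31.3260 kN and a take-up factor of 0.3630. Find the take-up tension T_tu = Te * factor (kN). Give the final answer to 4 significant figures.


T_tu = 31.3260 * 0.3630
T_tu = 11.37 kN


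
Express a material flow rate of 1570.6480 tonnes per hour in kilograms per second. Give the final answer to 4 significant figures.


m_dot = 1570.6480 * 1000 / 3600
m_dot = 436.3 kg/s


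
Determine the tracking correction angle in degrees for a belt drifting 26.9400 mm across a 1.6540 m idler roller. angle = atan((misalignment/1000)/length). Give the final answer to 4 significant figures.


misalign_m = 26.9400 / 1000 = 0.026940 m
angle = atan(0.026940 / 1.6540)
angle = 0.9331 deg


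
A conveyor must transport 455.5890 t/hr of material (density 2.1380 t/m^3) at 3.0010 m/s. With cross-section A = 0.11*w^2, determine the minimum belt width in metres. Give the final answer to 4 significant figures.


A_req = 455.5890 / (3.0010 * 2.1380 * 3600) = 0.0197241 m^2
w = sqrt(0.0197241 / 0.11)
w = 0.4235 m


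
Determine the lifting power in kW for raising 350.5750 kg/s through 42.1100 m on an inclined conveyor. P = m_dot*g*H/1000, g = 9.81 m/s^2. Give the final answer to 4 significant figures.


P = 350.5750 * 9.81 * 42.1100 / 1000
P = 144.8 kW


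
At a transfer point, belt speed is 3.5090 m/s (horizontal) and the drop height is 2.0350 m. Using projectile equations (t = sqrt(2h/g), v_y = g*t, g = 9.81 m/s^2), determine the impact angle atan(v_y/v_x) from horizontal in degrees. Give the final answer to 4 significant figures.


t = sqrt(2*2.0350/9.81) = 0.644114 s
v_y = 9.81 * 0.644114 = 6.31876 m/s
angle = atan(6.31876 / 3.5090) = 60.96 deg


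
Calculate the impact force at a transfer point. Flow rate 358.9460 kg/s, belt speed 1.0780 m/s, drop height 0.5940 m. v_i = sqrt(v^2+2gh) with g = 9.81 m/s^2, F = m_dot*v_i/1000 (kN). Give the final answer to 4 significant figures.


v_i = sqrt(1.0780^2 + 2*9.81*0.5940) = 3.57999 m/s
F = 358.9460 * 3.57999 / 1000
F = 1.285 kN


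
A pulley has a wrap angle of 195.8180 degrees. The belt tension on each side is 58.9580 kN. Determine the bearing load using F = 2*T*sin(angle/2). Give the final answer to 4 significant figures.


F = 2 * 58.9580 * sin(195.8180/2 deg)
F = 116.8 kN


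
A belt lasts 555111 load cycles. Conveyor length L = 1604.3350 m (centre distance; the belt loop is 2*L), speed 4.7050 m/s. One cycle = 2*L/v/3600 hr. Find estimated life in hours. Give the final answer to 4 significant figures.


cycle_time = 2 * 1604.3350 / 4.7050 / 3600 = 0.189436 hr
life = 555111 * 0.189436 = 105200 hours


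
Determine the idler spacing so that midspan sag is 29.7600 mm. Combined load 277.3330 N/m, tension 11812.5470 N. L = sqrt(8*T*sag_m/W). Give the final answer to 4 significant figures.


sag = 29.7600/1000 = 0.029760 m
L = sqrt(8 * 11812.5470 * 0.029760 / 277.3330)
L = 3.184 m


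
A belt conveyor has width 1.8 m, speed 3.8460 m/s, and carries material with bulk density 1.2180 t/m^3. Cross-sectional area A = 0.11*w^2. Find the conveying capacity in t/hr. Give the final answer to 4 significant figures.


A = 0.11 * 1.8^2 = 0.3564 m^2
C = 0.3564 * 3.8460 * 1.2180 * 3600
C = 6010 t/hr


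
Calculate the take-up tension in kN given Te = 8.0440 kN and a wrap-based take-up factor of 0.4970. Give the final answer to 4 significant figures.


T_tu = 8.0440 * 0.4970
T_tu = 3.998 kN


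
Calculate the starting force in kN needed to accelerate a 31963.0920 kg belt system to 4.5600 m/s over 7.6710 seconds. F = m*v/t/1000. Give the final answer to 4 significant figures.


F = 31963.0920 * 4.5600 / 7.6710 / 1000
F = 19.00 kN


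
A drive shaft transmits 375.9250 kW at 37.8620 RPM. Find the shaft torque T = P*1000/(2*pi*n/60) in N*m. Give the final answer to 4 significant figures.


omega = 2*pi*37.8620/60 = 3.9649 rad/s
T = 375.9250*1000 / 3.9649
T = 94810 N*m


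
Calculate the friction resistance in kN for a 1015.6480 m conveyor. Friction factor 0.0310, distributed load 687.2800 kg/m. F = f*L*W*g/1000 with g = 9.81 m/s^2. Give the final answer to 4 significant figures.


F = 0.0310 * 1015.6480 * 687.2800 * 9.81 / 1000
F = 212.3 kN


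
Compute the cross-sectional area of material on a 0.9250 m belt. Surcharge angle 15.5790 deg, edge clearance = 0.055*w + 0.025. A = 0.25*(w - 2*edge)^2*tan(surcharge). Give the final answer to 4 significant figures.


edge = 0.055*0.9250 + 0.025 = 0.075875 m
ew = 0.9250 - 2*0.075875 = 0.77325 m
A = 0.25 * 0.77325^2 * tan(15.5790 deg)
A = 0.04168 m^2


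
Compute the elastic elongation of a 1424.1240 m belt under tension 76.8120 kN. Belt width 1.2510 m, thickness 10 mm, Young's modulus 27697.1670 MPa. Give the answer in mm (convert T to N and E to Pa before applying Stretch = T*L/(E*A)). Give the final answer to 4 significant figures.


A = 1.2510 * 0.01 = 0.01251 m^2
Stretch = 76.8120*1000 * 1424.1240 / (27697.1670e6 * 0.01251) * 1000
Stretch = 315.7 mm


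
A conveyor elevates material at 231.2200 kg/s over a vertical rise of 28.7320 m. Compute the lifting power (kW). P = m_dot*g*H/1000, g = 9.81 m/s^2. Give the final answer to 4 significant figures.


P = 231.2200 * 9.81 * 28.7320 / 1000
P = 65.17 kW


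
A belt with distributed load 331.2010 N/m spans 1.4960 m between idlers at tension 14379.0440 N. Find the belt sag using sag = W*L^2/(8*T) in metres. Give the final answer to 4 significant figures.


sag = 331.2010 * 1.4960^2 / (8 * 14379.0440)
sag = 0.006444 m


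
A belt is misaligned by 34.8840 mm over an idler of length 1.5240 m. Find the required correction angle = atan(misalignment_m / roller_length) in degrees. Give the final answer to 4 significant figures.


misalign_m = 34.8840 / 1000 = 0.034884 m
angle = atan(0.034884 / 1.5240)
angle = 1.311 deg


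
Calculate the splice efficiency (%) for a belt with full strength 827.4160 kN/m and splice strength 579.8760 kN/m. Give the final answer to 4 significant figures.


Eff = 579.8760 / 827.4160 * 100
Eff = 70.08 %


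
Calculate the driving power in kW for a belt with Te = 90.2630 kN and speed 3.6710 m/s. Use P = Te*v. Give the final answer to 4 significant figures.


P = Te * v = 90.2630 * 3.6710
P = 331.4 kW


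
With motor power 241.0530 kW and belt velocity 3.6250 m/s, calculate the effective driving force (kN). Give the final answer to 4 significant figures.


Te = P / v = 241.0530 / 3.6250
Te = 66.50 kN


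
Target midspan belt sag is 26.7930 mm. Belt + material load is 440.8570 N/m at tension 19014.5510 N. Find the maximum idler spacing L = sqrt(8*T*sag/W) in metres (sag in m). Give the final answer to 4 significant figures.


sag = 26.7930/1000 = 0.026793 m
L = sqrt(8 * 19014.5510 * 0.026793 / 440.8570)
L = 3.041 m


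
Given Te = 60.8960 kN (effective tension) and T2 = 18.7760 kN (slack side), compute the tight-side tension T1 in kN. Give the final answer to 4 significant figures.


T1 = Te + T2 = 60.8960 + 18.7760
T1 = 79.67 kN


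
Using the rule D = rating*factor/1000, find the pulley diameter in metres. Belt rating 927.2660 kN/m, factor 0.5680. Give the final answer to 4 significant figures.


D = 927.2660 * 0.5680 / 1000
D = 0.5267 m


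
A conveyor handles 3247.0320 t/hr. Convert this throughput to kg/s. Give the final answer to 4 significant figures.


m_dot = 3247.0320 * 1000 / 3600
m_dot = 902.0 kg/s


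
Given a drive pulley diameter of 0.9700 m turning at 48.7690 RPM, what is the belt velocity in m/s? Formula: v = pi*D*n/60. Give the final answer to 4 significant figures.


v = pi * 0.9700 * 48.7690 / 60
v = 2.477 m/s


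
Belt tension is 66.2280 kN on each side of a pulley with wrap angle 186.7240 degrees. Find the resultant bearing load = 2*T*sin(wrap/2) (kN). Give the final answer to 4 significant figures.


F = 2 * 66.2280 * sin(186.7240/2 deg)
F = 132.2 kN


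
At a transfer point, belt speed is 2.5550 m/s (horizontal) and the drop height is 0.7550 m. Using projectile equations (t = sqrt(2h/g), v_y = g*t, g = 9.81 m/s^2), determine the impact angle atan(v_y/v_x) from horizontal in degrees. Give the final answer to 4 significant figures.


t = sqrt(2*0.7550/9.81) = 0.392332 s
v_y = 9.81 * 0.392332 = 3.84878 m/s
angle = atan(3.84878 / 2.5550) = 56.42 deg


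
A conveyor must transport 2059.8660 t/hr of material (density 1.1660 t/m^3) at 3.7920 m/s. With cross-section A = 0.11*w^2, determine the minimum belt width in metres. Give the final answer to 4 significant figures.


A_req = 2059.8660 / (3.7920 * 1.1660 * 3600) = 0.129411 m^2
w = sqrt(0.129411 / 0.11)
w = 1.085 m


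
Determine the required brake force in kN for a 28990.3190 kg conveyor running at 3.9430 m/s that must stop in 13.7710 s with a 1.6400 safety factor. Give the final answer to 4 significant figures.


F = 28990.3190 * 3.9430 / 13.7710 * 1.6400 / 1000
F = 13.61 kN


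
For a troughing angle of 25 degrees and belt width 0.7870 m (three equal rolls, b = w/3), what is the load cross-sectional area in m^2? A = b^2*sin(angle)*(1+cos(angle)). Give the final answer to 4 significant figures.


b = 0.7870/3 = 0.262333 m
A = 0.262333^2 * sin(25 deg) * (1 + cos(25 deg))
A = 0.05544 m^2


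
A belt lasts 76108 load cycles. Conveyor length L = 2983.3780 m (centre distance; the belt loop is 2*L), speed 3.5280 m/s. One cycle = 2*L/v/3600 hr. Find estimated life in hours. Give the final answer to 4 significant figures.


cycle_time = 2 * 2983.3780 / 3.5280 / 3600 = 0.469794 hr
life = 76108 * 0.469794 = 35760 hours


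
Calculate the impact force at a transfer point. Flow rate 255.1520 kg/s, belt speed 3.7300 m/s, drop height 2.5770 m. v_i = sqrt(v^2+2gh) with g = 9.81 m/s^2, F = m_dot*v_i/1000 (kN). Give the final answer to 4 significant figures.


v_i = sqrt(3.7300^2 + 2*9.81*2.5770) = 8.02955 m/s
F = 255.1520 * 8.02955 / 1000
F = 2.049 kN


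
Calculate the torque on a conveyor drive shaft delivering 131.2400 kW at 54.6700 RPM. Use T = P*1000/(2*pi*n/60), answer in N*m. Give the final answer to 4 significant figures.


omega = 2*pi*54.6700/60 = 5.72503 rad/s
T = 131.2400*1000 / 5.72503
T = 22920 N*m


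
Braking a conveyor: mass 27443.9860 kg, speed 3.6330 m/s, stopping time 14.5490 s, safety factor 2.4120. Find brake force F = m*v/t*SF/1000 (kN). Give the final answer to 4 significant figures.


F = 27443.9860 * 3.6330 / 14.5490 * 2.4120 / 1000
F = 16.53 kN


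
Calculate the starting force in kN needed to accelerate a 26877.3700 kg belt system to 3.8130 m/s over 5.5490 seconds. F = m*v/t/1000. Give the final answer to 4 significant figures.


F = 26877.3700 * 3.8130 / 5.5490 / 1000
F = 18.47 kN


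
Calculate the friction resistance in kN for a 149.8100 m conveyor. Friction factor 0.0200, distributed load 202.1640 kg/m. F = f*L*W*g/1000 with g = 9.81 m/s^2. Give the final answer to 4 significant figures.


F = 0.0200 * 149.8100 * 202.1640 * 9.81 / 1000
F = 5.942 kN


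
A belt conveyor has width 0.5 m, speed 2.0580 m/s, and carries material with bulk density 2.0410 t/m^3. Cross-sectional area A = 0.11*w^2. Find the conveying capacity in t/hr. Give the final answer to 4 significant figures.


A = 0.11 * 0.5^2 = 0.0275 m^2
C = 0.0275 * 2.0580 * 2.0410 * 3600
C = 415.8 t/hr


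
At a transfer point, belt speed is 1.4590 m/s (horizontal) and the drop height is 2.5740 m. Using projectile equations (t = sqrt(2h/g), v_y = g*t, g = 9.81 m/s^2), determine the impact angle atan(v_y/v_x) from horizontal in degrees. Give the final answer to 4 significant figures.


t = sqrt(2*2.5740/9.81) = 0.724411 s
v_y = 9.81 * 0.724411 = 7.10647 m/s
angle = atan(7.10647 / 1.4590) = 78.40 deg


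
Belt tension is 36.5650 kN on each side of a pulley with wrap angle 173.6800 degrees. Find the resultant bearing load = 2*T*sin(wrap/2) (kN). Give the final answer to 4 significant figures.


F = 2 * 36.5650 * sin(173.6800/2 deg)
F = 73.02 kN


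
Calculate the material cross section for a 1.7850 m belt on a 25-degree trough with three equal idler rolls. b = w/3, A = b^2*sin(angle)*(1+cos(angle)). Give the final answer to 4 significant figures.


b = 1.7850/3 = 0.595 m
A = 0.595^2 * sin(25 deg) * (1 + cos(25 deg))
A = 0.2852 m^2


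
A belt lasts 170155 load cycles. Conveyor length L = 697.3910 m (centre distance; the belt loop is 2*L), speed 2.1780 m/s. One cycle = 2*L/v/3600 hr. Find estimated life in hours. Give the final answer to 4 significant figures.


cycle_time = 2 * 697.3910 / 2.1780 / 3600 = 0.177888 hr
life = 170155 * 0.177888 = 30270 hours


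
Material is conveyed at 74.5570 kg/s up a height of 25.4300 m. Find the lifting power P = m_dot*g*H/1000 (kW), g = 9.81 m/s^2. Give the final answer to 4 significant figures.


P = 74.5570 * 9.81 * 25.4300 / 1000
P = 18.60 kW


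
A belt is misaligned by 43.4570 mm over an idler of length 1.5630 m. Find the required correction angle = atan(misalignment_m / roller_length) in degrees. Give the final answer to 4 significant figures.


misalign_m = 43.4570 / 1000 = 0.043457 m
angle = atan(0.043457 / 1.5630)
angle = 1.593 deg


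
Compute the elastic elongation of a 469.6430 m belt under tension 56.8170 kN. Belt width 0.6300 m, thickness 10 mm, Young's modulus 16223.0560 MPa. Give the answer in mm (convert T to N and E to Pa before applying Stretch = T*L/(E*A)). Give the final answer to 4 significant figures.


A = 0.6300 * 0.01 = 0.00630 m^2
Stretch = 56.8170*1000 * 469.6430 / (16223.0560e6 * 0.00630) * 1000
Stretch = 261.1 mm


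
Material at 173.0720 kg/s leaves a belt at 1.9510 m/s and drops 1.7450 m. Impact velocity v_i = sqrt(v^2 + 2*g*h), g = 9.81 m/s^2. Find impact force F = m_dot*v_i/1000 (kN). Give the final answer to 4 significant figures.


v_i = sqrt(1.9510^2 + 2*9.81*1.7450) = 6.16793 m/s
F = 173.0720 * 6.16793 / 1000
F = 1.067 kN


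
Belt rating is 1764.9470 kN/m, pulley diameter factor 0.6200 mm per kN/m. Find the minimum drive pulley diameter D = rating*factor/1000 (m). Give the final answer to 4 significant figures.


D = 1764.9470 * 0.6200 / 1000
D = 1.094 m


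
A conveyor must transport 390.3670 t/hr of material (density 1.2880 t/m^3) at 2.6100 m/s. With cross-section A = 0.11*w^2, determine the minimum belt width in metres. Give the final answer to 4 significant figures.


A_req = 390.3670 / (2.6100 * 1.2880 * 3600) = 0.0322563 m^2
w = sqrt(0.0322563 / 0.11)
w = 0.5415 m


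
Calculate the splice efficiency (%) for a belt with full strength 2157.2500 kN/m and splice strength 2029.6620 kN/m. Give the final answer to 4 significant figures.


Eff = 2029.6620 / 2157.2500 * 100
Eff = 94.09 %


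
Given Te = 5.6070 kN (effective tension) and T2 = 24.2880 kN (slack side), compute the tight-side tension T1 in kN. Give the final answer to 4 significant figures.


T1 = Te + T2 = 5.6070 + 24.2880
T1 = 29.89 kN


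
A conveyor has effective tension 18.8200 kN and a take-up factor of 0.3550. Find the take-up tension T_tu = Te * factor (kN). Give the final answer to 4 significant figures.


T_tu = 18.8200 * 0.3550
T_tu = 6.681 kN


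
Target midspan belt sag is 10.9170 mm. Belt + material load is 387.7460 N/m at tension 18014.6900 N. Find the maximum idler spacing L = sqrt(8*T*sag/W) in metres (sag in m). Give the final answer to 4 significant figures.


sag = 10.9170/1000 = 0.010917 m
L = sqrt(8 * 18014.6900 * 0.010917 / 387.7460)
L = 2.014 m


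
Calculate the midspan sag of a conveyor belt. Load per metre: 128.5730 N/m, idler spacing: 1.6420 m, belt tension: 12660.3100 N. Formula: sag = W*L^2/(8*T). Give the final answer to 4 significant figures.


sag = 128.5730 * 1.6420^2 / (8 * 12660.3100)
sag = 0.003423 m


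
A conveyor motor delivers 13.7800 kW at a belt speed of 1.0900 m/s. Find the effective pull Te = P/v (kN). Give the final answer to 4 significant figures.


Te = P / v = 13.7800 / 1.0900
Te = 12.64 kN


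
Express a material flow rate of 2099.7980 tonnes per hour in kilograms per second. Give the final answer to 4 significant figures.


m_dot = 2099.7980 * 1000 / 3600
m_dot = 583.3 kg/s


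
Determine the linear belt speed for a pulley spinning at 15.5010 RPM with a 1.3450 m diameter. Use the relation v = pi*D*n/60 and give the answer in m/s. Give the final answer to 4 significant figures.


v = pi * 1.3450 * 15.5010 / 60
v = 1.092 m/s


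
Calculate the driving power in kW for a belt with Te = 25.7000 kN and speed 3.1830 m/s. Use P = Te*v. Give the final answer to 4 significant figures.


P = Te * v = 25.7000 * 3.1830
P = 81.80 kW


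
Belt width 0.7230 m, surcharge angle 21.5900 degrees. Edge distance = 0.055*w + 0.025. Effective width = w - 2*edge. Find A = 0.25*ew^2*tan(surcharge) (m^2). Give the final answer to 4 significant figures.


edge = 0.055*0.7230 + 0.025 = 0.064765 m
ew = 0.7230 - 2*0.064765 = 0.59347 m
A = 0.25 * 0.59347^2 * tan(21.5900 deg)
A = 0.03484 m^2


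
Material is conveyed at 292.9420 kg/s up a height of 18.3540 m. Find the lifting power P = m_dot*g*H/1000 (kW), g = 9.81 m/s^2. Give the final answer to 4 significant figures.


P = 292.9420 * 9.81 * 18.3540 / 1000
P = 52.75 kW


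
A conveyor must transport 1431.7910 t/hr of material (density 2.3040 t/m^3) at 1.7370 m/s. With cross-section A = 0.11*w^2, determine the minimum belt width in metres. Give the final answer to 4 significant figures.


A_req = 1431.7910 / (1.7370 * 2.3040 * 3600) = 0.099379 m^2
w = sqrt(0.099379 / 0.11)
w = 0.9505 m


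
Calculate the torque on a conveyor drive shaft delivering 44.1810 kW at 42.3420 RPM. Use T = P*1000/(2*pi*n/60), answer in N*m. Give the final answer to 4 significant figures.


omega = 2*pi*42.3420/60 = 4.43404 rad/s
T = 44.1810*1000 / 4.43404
T = 9964 N*m


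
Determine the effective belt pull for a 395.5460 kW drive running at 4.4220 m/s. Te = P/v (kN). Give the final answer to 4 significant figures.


Te = P / v = 395.5460 / 4.4220
Te = 89.45 kN


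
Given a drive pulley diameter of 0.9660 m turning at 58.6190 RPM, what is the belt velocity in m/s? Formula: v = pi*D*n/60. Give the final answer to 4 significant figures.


v = pi * 0.9660 * 58.6190 / 60
v = 2.965 m/s


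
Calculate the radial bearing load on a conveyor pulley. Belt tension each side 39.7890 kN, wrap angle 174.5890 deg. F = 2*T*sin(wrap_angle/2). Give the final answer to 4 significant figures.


F = 2 * 39.7890 * sin(174.5890/2 deg)
F = 79.49 kN


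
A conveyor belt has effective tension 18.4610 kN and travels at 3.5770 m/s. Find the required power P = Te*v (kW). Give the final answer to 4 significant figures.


P = Te * v = 18.4610 * 3.5770
P = 66.03 kW


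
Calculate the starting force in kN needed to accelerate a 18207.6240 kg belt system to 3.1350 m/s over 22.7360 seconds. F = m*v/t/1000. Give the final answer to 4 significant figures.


F = 18207.6240 * 3.1350 / 22.7360 / 1000
F = 2.511 kN


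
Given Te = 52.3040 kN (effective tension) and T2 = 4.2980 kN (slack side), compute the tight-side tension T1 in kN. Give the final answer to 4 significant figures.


T1 = Te + T2 = 52.3040 + 4.2980
T1 = 56.60 kN


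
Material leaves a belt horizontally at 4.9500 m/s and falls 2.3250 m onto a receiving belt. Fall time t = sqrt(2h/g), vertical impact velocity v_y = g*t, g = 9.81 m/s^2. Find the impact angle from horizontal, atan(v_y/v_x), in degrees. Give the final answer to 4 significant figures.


t = sqrt(2*2.3250/9.81) = 0.688481 s
v_y = 9.81 * 0.688481 = 6.754 m/s
angle = atan(6.754 / 4.9500) = 53.76 deg


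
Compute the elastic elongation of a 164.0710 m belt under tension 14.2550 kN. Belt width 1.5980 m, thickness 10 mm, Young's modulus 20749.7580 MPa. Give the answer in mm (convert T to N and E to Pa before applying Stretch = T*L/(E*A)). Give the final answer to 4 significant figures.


A = 1.5980 * 0.01 = 0.01598 m^2
Stretch = 14.2550*1000 * 164.0710 / (20749.7580e6 * 0.01598) * 1000
Stretch = 7.054 mm


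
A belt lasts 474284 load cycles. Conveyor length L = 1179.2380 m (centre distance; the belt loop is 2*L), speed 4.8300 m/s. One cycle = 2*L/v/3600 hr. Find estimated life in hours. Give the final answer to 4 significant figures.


cycle_time = 2 * 1179.2380 / 4.8300 / 3600 = 0.135638 hr
life = 474284 * 0.135638 = 64330 hours


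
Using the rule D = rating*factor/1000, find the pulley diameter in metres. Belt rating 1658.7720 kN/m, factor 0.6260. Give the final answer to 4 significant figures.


D = 1658.7720 * 0.6260 / 1000
D = 1.038 m


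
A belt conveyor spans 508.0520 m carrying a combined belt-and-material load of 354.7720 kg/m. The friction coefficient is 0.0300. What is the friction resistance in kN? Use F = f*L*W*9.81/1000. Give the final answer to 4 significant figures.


F = 0.0300 * 508.0520 * 354.7720 * 9.81 / 1000
F = 53.05 kN


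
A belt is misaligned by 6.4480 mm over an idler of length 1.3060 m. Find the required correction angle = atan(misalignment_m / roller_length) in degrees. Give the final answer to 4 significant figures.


misalign_m = 6.4480 / 1000 = 0.006448 m
angle = atan(0.006448 / 1.3060)
angle = 0.2829 deg


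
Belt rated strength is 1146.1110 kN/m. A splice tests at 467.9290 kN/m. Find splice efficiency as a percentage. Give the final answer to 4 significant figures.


Eff = 467.9290 / 1146.1110 * 100
Eff = 40.83 %


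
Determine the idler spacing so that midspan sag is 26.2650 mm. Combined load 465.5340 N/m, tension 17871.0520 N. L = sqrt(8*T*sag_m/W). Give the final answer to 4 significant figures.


sag = 26.2650/1000 = 0.026265 m
L = sqrt(8 * 17871.0520 * 0.026265 / 465.5340)
L = 2.840 m


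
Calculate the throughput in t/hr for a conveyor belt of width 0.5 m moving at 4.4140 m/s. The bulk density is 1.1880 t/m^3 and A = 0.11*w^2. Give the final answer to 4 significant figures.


A = 0.11 * 0.5^2 = 0.0275 m^2
C = 0.0275 * 4.4140 * 1.1880 * 3600
C = 519.1 t/hr


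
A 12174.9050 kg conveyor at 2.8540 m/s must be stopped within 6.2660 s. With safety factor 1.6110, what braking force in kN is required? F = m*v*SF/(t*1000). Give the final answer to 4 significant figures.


F = 12174.9050 * 2.8540 / 6.2660 * 1.6110 / 1000
F = 8.934 kN


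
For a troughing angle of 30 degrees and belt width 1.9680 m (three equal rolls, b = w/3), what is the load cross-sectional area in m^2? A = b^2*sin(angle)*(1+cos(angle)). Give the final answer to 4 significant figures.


b = 1.9680/3 = 0.656 m
A = 0.656^2 * sin(30 deg) * (1 + cos(30 deg))
A = 0.4015 m^2


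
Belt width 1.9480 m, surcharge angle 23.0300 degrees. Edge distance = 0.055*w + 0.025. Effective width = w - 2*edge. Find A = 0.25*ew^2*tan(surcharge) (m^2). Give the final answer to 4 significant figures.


edge = 0.055*1.9480 + 0.025 = 0.13214 m
ew = 1.9480 - 2*0.13214 = 1.68372 m
A = 0.25 * 1.68372^2 * tan(23.0300 deg)
A = 0.3013 m^2


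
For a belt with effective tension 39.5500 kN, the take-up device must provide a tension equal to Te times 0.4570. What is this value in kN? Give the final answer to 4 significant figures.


T_tu = 39.5500 * 0.4570
T_tu = 18.07 kN


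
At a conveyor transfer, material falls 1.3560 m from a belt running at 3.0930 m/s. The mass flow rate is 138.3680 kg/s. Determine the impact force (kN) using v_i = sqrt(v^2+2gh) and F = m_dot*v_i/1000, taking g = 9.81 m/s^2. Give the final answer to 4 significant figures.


v_i = sqrt(3.0930^2 + 2*9.81*1.3560) = 6.01426 m/s
F = 138.3680 * 6.01426 / 1000
F = 0.8322 kN


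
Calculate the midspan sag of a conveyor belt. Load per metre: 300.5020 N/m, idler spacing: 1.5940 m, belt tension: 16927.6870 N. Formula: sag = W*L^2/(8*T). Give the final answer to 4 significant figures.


sag = 300.5020 * 1.5940^2 / (8 * 16927.6870)
sag = 0.005638 m


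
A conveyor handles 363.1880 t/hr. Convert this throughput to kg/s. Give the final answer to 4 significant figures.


m_dot = 363.1880 * 1000 / 3600
m_dot = 100.9 kg/s


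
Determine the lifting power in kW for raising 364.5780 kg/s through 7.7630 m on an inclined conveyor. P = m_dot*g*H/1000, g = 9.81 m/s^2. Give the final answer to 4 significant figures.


P = 364.5780 * 9.81 * 7.7630 / 1000
P = 27.76 kW


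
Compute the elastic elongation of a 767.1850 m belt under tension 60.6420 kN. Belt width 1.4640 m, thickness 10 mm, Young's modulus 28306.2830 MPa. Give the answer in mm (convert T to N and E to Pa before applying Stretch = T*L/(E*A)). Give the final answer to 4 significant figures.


A = 1.4640 * 0.01 = 0.01464 m^2
Stretch = 60.6420*1000 * 767.1850 / (28306.2830e6 * 0.01464) * 1000
Stretch = 112.3 mm


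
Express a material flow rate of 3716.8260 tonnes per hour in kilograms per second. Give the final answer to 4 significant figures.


m_dot = 3716.8260 * 1000 / 3600
m_dot = 1032 kg/s


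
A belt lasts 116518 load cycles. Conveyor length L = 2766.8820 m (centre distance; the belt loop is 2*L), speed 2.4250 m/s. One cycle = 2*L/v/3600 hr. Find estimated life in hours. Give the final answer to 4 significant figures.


cycle_time = 2 * 2766.8820 / 2.4250 / 3600 = 0.633879 hr
life = 116518 * 0.633879 = 73860 hours


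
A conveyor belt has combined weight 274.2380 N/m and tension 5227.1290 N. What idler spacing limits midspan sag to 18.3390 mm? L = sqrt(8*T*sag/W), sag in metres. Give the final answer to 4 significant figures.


sag = 18.3390/1000 = 0.018339 m
L = sqrt(8 * 5227.1290 * 0.018339 / 274.2380)
L = 1.672 m


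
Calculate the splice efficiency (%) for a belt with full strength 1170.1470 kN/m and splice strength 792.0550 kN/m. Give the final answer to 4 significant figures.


Eff = 792.0550 / 1170.1470 * 100
Eff = 67.69 %


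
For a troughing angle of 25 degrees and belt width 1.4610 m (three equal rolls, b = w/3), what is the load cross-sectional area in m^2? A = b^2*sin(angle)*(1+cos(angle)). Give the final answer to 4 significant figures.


b = 1.4610/3 = 0.487 m
A = 0.487^2 * sin(25 deg) * (1 + cos(25 deg))
A = 0.1911 m^2


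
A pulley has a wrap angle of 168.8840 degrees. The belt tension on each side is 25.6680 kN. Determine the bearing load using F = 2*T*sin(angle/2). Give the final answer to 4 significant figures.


F = 2 * 25.6680 * sin(168.8840/2 deg)
F = 51.09 kN


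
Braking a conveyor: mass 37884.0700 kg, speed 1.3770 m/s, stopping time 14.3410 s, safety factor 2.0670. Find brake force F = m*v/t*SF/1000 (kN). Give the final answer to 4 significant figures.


F = 37884.0700 * 1.3770 / 14.3410 * 2.0670 / 1000
F = 7.519 kN


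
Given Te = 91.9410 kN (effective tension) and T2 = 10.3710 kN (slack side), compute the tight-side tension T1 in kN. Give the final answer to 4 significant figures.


T1 = Te + T2 = 91.9410 + 10.3710
T1 = 102.3 kN


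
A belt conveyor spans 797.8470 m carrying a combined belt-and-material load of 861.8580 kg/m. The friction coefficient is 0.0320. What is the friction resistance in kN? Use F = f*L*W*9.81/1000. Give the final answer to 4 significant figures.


F = 0.0320 * 797.8470 * 861.8580 * 9.81 / 1000
F = 215.9 kN


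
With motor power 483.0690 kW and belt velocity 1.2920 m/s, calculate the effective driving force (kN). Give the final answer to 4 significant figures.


Te = P / v = 483.0690 / 1.2920
Te = 373.9 kN


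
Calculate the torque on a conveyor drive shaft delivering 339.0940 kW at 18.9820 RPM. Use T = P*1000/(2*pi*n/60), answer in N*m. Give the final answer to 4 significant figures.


omega = 2*pi*18.9820/60 = 1.98779 rad/s
T = 339.0940*1000 / 1.98779
T = 170600 N*m


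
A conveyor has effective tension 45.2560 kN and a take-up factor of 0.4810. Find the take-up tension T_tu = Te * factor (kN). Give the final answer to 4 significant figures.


T_tu = 45.2560 * 0.4810
T_tu = 21.77 kN


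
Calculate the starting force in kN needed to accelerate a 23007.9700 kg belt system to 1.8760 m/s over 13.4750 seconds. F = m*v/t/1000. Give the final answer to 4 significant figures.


F = 23007.9700 * 1.8760 / 13.4750 / 1000
F = 3.203 kN


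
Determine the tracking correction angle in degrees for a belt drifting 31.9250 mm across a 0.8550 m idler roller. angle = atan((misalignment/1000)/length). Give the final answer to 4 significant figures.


misalign_m = 31.9250 / 1000 = 0.031925 m
angle = atan(0.031925 / 0.8550)
angle = 2.138 deg


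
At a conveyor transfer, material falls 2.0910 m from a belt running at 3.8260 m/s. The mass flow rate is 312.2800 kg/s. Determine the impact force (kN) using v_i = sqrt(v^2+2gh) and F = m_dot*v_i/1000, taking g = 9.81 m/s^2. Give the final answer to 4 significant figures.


v_i = sqrt(3.8260^2 + 2*9.81*2.0910) = 7.46081 m/s
F = 312.2800 * 7.46081 / 1000
F = 2.330 kN


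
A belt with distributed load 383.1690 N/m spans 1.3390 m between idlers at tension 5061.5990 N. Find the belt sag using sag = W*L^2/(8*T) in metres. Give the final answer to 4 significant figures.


sag = 383.1690 * 1.3390^2 / (8 * 5061.5990)
sag = 0.01697 m


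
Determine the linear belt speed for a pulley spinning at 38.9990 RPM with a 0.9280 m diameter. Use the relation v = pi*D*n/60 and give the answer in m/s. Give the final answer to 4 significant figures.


v = pi * 0.9280 * 38.9990 / 60
v = 1.895 m/s


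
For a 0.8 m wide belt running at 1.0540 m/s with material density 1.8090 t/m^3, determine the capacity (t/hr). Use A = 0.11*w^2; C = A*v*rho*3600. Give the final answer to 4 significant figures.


A = 0.11 * 0.8^2 = 0.0704 m^2
C = 0.0704 * 1.0540 * 1.8090 * 3600
C = 483.2 t/hr


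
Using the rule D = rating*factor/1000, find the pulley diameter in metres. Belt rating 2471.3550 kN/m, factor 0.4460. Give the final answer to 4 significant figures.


D = 2471.3550 * 0.4460 / 1000
D = 1.102 m


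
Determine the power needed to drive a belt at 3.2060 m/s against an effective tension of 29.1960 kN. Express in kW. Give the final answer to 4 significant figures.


P = Te * v = 29.1960 * 3.2060
P = 93.60 kW


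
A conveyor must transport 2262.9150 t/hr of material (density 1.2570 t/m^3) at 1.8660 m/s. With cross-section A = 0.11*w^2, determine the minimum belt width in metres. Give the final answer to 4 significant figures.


A_req = 2262.9150 / (1.8660 * 1.2570 * 3600) = 0.26799 m^2
w = sqrt(0.26799 / 0.11)
w = 1.561 m


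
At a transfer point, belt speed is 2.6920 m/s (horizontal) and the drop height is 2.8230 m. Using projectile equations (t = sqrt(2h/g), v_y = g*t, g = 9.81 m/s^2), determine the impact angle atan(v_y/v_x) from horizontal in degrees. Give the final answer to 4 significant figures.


t = sqrt(2*2.8230/9.81) = 0.75864 s
v_y = 9.81 * 0.75864 = 7.44226 m/s
angle = atan(7.44226 / 2.6920) = 70.11 deg


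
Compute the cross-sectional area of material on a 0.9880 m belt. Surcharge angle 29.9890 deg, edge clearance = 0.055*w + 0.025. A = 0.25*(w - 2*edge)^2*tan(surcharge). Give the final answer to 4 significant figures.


edge = 0.055*0.9880 + 0.025 = 0.07934 m
ew = 0.9880 - 2*0.07934 = 0.82932 m
A = 0.25 * 0.82932^2 * tan(29.9890 deg)
A = 0.09923 m^2


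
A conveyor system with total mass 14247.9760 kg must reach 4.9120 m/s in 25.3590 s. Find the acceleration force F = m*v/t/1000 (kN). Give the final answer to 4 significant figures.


F = 14247.9760 * 4.9120 / 25.3590 / 1000
F = 2.760 kN


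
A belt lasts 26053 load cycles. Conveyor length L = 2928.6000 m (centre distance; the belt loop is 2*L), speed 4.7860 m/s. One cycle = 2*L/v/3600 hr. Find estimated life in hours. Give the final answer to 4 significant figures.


cycle_time = 2 * 2928.6000 / 4.7860 / 3600 = 0.33995 hr
life = 26053 * 0.33995 = 8857 hours


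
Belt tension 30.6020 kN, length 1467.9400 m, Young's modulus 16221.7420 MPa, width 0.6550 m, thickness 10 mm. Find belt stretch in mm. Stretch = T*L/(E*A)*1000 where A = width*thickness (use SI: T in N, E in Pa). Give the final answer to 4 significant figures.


A = 0.6550 * 0.01 = 0.00655 m^2
Stretch = 30.6020*1000 * 1467.9400 / (16221.7420e6 * 0.00655) * 1000
Stretch = 422.8 mm


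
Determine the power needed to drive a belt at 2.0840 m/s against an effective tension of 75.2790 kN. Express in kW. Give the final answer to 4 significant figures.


P = Te * v = 75.2790 * 2.0840
P = 156.9 kW


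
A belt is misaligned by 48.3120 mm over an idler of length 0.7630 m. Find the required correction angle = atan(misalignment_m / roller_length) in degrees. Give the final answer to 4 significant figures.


misalign_m = 48.3120 / 1000 = 0.048312 m
angle = atan(0.048312 / 0.7630)
angle = 3.623 deg


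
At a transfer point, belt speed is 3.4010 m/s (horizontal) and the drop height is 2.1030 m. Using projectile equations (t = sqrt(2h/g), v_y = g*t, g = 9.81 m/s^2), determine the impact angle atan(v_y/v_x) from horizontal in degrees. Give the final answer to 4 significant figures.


t = sqrt(2*2.1030/9.81) = 0.654787 s
v_y = 9.81 * 0.654787 = 6.42346 m/s
angle = atan(6.42346 / 3.4010) = 62.10 deg


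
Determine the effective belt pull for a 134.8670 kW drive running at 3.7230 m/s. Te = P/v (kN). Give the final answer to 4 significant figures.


Te = P / v = 134.8670 / 3.7230
Te = 36.23 kN


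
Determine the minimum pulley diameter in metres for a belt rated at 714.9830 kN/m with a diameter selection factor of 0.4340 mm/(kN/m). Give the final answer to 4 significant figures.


D = 714.9830 * 0.4340 / 1000
D = 0.3103 m


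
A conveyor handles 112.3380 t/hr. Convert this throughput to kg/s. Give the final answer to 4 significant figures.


m_dot = 112.3380 * 1000 / 3600
m_dot = 31.20 kg/s


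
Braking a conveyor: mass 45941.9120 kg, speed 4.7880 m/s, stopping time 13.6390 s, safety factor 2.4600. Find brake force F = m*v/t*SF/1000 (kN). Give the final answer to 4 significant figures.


F = 45941.9120 * 4.7880 / 13.6390 * 2.4600 / 1000
F = 39.67 kN


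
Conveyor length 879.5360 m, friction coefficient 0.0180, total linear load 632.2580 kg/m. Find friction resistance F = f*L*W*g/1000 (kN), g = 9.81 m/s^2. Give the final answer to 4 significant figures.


F = 0.0180 * 879.5360 * 632.2580 * 9.81 / 1000
F = 98.20 kN


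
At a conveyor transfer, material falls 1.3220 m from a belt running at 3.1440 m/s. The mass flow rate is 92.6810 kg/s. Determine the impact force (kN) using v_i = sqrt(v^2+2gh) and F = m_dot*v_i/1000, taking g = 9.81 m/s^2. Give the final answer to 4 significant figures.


v_i = sqrt(3.1440^2 + 2*9.81*1.3220) = 5.98518 m/s
F = 92.6810 * 5.98518 / 1000
F = 0.5547 kN


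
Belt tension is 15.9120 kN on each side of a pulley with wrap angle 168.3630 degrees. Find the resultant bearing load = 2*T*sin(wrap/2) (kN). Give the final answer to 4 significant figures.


F = 2 * 15.9120 * sin(168.3630/2 deg)
F = 31.66 kN


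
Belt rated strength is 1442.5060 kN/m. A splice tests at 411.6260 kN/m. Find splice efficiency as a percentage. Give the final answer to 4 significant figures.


Eff = 411.6260 / 1442.5060 * 100
Eff = 28.54 %


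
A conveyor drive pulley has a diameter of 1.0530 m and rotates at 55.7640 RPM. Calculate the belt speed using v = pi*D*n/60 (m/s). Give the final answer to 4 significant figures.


v = pi * 1.0530 * 55.7640 / 60
v = 3.075 m/s


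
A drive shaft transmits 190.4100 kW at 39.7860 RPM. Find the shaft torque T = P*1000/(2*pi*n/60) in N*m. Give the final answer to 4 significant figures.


omega = 2*pi*39.7860/60 = 4.16638 rad/s
T = 190.4100*1000 / 4.16638
T = 45700 N*m


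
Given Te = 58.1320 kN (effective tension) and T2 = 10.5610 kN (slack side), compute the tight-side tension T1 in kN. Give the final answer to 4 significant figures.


T1 = Te + T2 = 58.1320 + 10.5610
T1 = 68.69 kN


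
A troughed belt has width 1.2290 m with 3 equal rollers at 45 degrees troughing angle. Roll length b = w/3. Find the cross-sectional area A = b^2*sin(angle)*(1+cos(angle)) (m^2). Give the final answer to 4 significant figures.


b = 1.2290/3 = 0.409667 m
A = 0.409667^2 * sin(45 deg) * (1 + cos(45 deg))
A = 0.2026 m^2


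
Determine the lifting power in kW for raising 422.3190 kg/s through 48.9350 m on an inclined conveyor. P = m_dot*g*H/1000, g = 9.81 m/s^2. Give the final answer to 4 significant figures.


P = 422.3190 * 9.81 * 48.9350 / 1000
P = 202.7 kW


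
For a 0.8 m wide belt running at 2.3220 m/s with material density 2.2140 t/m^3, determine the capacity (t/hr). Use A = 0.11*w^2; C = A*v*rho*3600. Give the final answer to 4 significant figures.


A = 0.11 * 0.8^2 = 0.0704 m^2
C = 0.0704 * 2.3220 * 2.2140 * 3600
C = 1303 t/hr


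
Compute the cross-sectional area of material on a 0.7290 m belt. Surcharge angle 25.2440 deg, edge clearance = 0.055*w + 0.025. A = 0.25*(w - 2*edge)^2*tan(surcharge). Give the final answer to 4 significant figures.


edge = 0.055*0.7290 + 0.025 = 0.065095 m
ew = 0.7290 - 2*0.065095 = 0.59881 m
A = 0.25 * 0.59881^2 * tan(25.2440 deg)
A = 0.04227 m^2
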